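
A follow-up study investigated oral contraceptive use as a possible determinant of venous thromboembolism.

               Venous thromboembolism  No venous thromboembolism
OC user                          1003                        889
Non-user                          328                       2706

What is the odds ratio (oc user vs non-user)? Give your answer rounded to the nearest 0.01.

9.31

Cells: a = 1003, b = 889, c = 328, d = 2706.
OR = (a·d)/(b·c) = (1003 × 2706) / (889 × 328) = 2714118 / 291592 = 9.30793
The odds of venous thromboembolism are about 9.31 times as high in the oc user group.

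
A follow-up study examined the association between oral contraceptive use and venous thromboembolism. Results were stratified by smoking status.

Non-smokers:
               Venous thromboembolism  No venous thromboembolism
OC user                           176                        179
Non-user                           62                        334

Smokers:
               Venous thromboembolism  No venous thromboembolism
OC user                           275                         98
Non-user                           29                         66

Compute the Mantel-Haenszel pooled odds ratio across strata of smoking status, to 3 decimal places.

5.614

OR_MH = Σ(aᵢdᵢ/nᵢ) / Σ(bᵢcᵢ/nᵢ), where nᵢ is the stratum total.
Stratum 1 (Non-smokers): n = 751; a·d/n = 176·334/751 = 78.2743; b·c/n = 179·62/751 = 14.7776
Stratum 2 (Smokers): n = 468; a·d/n = 275·66/468 = 38.7821; b·c/n = 98·29/468 = 6.0726
OR_MH = (78.2743 + 38.7821) / (14.7776 + 6.0726) = 117.0564 / 20.8503 = 5.61414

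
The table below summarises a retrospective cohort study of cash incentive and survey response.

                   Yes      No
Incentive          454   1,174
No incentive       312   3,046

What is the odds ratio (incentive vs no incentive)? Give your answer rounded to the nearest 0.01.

3.78

Cells: a = 454, b = 1174, c = 312, d = 3046.
OR = (a·d)/(b·c) = (454 × 3046) / (1174 × 312) = 1382884 / 366288 = 3.77540
The odds of survey response are about 3.78 times as high in the incentive group.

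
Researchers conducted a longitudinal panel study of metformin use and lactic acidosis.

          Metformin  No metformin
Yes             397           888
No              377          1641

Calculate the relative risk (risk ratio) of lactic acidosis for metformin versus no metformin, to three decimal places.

Reading the table with exposure as columns: a = 397 (Metformin, case), b = 377 (Metformin, non-case), c = 888 (No metformin, case), d = 1641.
Risk in exposed = 397/774 = 0.51292; risk in unexposed = 888/2529 = 0.35113.
RR = 0.51292 / 0.35113 = 1.46078
The risk among the exposed is 1.46 times that among the unexposed.

1.461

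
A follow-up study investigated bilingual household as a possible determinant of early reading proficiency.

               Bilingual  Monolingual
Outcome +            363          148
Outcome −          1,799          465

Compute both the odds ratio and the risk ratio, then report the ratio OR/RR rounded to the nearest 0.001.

0.912

Reading the table with exposure as columns: a = 363 (Bilingual, case), b = 1799 (Bilingual, non-case), c = 148 (Monolingual, case), d = 465.
OR = (363·465)/(1799·148) = 168795/266252 = 0.63397
Risk in exposed = 363/2162 = 0.16790; risk in unexposed = 148/613 = 0.24144; RR = 0.69542
OR/RR = 0.63397 / 0.69542 = 0.91163
The outcome is not rare, so the OR lies further from 1 than the RR.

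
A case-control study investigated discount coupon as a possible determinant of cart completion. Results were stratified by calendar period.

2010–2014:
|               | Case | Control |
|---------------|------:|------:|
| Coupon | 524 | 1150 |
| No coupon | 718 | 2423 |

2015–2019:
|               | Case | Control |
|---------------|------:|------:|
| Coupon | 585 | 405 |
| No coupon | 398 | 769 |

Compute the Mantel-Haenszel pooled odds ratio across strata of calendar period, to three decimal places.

1.918

OR_MH = Σ(aᵢdᵢ/nᵢ) / Σ(bᵢcᵢ/nᵢ), where nᵢ is the stratum total.
Stratum 1 (2010–2014): n = 4815; a·d/n = 524·2423/4815 = 263.6868; b·c/n = 1150·718/4815 = 171.4849
Stratum 2 (2015–2019): n = 2157; a·d/n = 585·769/2157 = 208.5605; b·c/n = 405·398/2157 = 74.7288
OR_MH = (263.6868 + 208.5605) / (171.4849 + 74.7288) = 472.2473 / 246.2137 = 1.91804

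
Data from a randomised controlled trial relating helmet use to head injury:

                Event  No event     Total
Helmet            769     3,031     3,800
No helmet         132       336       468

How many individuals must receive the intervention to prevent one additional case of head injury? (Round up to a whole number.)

Risk in treated group = 769/3800 = 0.20237; risk in control = 132/468 = 0.28205.
Absolute risk reduction = 0.28205 − 0.20237 = 0.07968
NNT = 1 / ARR = 1 / 0.07968 = 12.550 → round up → 13

13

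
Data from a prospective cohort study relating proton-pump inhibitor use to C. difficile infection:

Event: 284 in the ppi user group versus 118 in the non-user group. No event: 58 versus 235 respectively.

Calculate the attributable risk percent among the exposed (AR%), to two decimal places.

From the description: a = 284, b = 58, c = 118, d = 235.
Risk in exposed = 284/342 = 0.83041; risk in unexposed = 118/353 = 0.33428.
RR = 0.83041/0.33428 = 2.48419
AR% = (RR − 1)/RR × 100 = (2.48419 − 1)/2.48419 × 100 = 59.7454%

59.75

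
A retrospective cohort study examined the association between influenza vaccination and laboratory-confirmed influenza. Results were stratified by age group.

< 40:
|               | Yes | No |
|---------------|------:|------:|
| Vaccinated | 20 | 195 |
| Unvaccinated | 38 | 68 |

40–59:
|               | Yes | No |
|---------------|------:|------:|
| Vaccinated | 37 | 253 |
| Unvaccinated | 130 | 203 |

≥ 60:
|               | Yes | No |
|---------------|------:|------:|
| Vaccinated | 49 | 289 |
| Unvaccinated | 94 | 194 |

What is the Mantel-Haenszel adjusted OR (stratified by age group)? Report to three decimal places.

OR_MH = Σ(aᵢdᵢ/nᵢ) / Σ(bᵢcᵢ/nᵢ), where nᵢ is the stratum total.
Stratum 1 (< 40): n = 321; a·d/n = 20·68/321 = 4.2368; b·c/n = 195·38/321 = 23.0841
Stratum 2 (40–59): n = 623; a·d/n = 37·203/623 = 12.0562; b·c/n = 253·130/623 = 52.7929
Stratum 3 (≥ 60): n = 626; a·d/n = 49·194/626 = 15.1853; b·c/n = 289·94/626 = 43.3962
OR_MH = (4.2368 + 12.0562 + 15.1853) / (23.0841 + 52.7929 + 43.3962) = 31.4782 / 119.2732 = 0.26392

0.264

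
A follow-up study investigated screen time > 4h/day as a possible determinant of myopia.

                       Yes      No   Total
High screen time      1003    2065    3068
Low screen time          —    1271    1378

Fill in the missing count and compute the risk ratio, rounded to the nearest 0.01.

4.21

The missing cell is in the unexposed row: 1378 − 1271 = 107.
So a = 1003, b = 2065, c = 107, d = 1271.
RR = [a/(a+b)] / [c/(c+d)] = (1003/3068) / (107/1378) = 0.32692/0.07765 = 4.21028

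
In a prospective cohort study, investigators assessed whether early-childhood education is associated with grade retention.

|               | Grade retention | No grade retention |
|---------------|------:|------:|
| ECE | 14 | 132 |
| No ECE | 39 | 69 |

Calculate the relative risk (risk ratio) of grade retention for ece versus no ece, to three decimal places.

Cells: a = 14, b = 132, c = 39, d = 69.
Risk in exposed = 14/146 = 0.09589; risk in unexposed = 39/108 = 0.36111.
RR = 0.09589 / 0.36111 = 0.26554
The risk is 73% lower among the exposed than among the unexposed.

0.266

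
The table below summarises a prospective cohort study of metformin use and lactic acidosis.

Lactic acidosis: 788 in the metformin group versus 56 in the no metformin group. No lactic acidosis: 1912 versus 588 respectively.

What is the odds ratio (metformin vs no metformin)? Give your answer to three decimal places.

From the description: a = 788, b = 1912, c = 56, d = 588.
OR = (a·d)/(b·c) = (788 × 588) / (1912 × 56) = 463344 / 107072 = 4.32741
The odds of lactic acidosis are about 4.33 times as high in the metformin group.

4.327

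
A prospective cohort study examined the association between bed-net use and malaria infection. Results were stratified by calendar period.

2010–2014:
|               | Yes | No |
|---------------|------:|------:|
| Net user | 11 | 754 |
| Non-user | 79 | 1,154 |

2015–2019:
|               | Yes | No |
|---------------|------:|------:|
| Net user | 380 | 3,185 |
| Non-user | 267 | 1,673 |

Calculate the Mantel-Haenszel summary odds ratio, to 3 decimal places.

0.661

OR_MH = Σ(aᵢdᵢ/nᵢ) / Σ(bᵢcᵢ/nᵢ), where nᵢ is the stratum total.
Stratum 1 (2010–2014): n = 1998; a·d/n = 11·1154/1998 = 6.3534; b·c/n = 754·79/1998 = 29.8128
Stratum 2 (2015–2019): n = 5505; a·d/n = 380·1673/5505 = 115.4841; b·c/n = 3185·267/5505 = 154.4768
OR_MH = (6.3534 + 115.4841) / (29.8128 + 154.4768) = 121.8375 / 184.2897 = 0.66112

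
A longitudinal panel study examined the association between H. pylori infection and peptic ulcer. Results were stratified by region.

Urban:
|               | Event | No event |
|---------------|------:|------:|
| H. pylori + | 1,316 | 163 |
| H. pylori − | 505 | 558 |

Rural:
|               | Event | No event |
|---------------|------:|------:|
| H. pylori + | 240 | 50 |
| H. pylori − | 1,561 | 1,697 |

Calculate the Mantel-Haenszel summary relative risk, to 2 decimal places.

RR_MH = Σ(aᵢ·n₀ᵢ/nᵢ) / Σ(cᵢ·n₁ᵢ/nᵢ), with n₁ᵢ = aᵢ+bᵢ (exposed), n₀ᵢ = cᵢ+dᵢ (unexposed), nᵢ = n₁ᵢ+n₀ᵢ.
Stratum 1 (Urban): n₁ = 1479, n₀ = 1063, n = 2542; a·n₀/n = 1316·1063/2542 = 550.3179; c·n₁/n = 505·1479/2542 = 293.8218
Stratum 2 (Rural): n₁ = 290, n₀ = 3258, n = 3548; a·n₀/n = 240·3258/3548 = 220.3833; c·n₁/n = 1561·290/3548 = 127.5902
RR_MH = (550.3179 + 220.3833) / (293.8218 + 127.5902) = 770.7012 / 421.4120 = 1.82885

1.83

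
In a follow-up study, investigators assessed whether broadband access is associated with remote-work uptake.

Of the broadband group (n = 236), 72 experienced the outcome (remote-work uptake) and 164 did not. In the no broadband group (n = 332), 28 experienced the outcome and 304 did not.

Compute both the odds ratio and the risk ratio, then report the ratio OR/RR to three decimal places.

From the description: a = 72, b = 164, c = 28, d = 304.
OR = (72·304)/(164·28) = 21888/4592 = 4.76655
Risk in exposed = 72/236 = 0.30508; risk in unexposed = 28/332 = 0.08434; RR = 3.61743
OR/RR = 4.76655 / 3.61743 = 1.31766
The outcome is not rare, so the OR lies further from 1 than the RR.

1.318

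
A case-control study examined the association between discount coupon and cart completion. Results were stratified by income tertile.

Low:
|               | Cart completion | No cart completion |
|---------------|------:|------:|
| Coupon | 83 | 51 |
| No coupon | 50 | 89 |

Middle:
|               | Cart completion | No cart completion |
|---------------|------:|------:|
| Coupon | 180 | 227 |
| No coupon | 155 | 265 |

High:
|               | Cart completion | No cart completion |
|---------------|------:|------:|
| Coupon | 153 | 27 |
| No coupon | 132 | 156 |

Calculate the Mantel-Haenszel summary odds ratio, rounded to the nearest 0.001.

2.281

OR_MH = Σ(aᵢdᵢ/nᵢ) / Σ(bᵢcᵢ/nᵢ), where nᵢ is the stratum total.
Stratum 1 (Low): n = 273; a·d/n = 83·89/273 = 27.0586; b·c/n = 51·50/273 = 9.3407
Stratum 2 (Middle): n = 827; a·d/n = 180·265/827 = 57.6784; b·c/n = 227·155/827 = 42.5453
Stratum 3 (High): n = 468; a·d/n = 153·156/468 = 51.0000; b·c/n = 27·132/468 = 7.6154
OR_MH = (27.0586 + 57.6784 + 51.0000) / (9.3407 + 42.5453 + 7.6154) = 135.7370 / 59.5014 = 2.28124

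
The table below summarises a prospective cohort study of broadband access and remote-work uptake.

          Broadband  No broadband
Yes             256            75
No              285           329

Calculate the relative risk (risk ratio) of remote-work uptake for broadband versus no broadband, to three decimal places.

Reading the table with exposure as columns: a = 256 (Broadband, case), b = 285 (Broadband, non-case), c = 75 (No broadband, case), d = 329.
Risk in exposed = 256/541 = 0.47320; risk in unexposed = 75/404 = 0.18564.
RR = 0.47320 / 0.18564 = 2.54896
The risk among the exposed is 2.55 times that among the unexposed.

2.549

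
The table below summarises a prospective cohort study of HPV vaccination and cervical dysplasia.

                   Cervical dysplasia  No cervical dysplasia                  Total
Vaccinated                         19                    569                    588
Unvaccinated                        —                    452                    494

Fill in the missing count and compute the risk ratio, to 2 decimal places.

The missing cell is in the unexposed row: 494 − 452 = 42.
So a = 19, b = 569, c = 42, d = 452.
RR = [a/(a+b)] / [c/(c+d)] = (19/588) / (42/494) = 0.03231/0.08502 = 0.38006

0.38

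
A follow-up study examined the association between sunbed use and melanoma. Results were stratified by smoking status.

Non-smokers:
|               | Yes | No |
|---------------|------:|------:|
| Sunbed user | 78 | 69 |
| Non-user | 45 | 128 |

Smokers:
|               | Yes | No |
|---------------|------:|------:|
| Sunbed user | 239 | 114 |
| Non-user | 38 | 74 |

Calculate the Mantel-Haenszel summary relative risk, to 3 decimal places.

2.014

RR_MH = Σ(aᵢ·n₀ᵢ/nᵢ) / Σ(cᵢ·n₁ᵢ/nᵢ), with n₁ᵢ = aᵢ+bᵢ (exposed), n₀ᵢ = cᵢ+dᵢ (unexposed), nᵢ = n₁ᵢ+n₀ᵢ.
Stratum 1 (Non-smokers): n₁ = 147, n₀ = 173, n = 320; a·n₀/n = 78·173/320 = 42.1688; c·n₁/n = 45·147/320 = 20.6719
Stratum 2 (Smokers): n₁ = 353, n₀ = 112, n = 465; a·n₀/n = 239·112/465 = 57.5656; c·n₁/n = 38·353/465 = 28.8473
RR_MH = (42.1688 + 57.5656) / (20.6719 + 28.8473) = 99.7343 / 49.5192 = 2.01405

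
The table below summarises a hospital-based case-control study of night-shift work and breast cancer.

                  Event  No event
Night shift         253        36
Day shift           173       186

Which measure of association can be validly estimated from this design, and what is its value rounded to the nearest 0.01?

Cells: a = 253, b = 36, c = 173, d = 186.
This is a hospital-based case-control study: participants were sampled on outcome status, so risks in the source population cannot be estimated directly — relative risk is not valid here. The odds ratio is the appropriate measure.
OR = (a·d)/(b·c) = (253 × 186) / (36 × 173) = 47058 / 6228 = 7.55588

7.56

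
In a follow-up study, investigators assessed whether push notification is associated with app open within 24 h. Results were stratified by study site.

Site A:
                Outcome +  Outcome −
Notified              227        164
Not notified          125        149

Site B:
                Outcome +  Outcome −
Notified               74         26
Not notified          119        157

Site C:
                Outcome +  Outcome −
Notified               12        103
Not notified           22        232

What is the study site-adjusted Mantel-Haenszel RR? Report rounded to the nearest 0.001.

RR_MH = Σ(aᵢ·n₀ᵢ/nᵢ) / Σ(cᵢ·n₁ᵢ/nᵢ), with n₁ᵢ = aᵢ+bᵢ (exposed), n₀ᵢ = cᵢ+dᵢ (unexposed), nᵢ = n₁ᵢ+n₀ᵢ.
Stratum 1 (Site A): n₁ = 391, n₀ = 274, n = 665; a·n₀/n = 227·274/665 = 93.5308; c·n₁/n = 125·391/665 = 73.4962
Stratum 2 (Site B): n₁ = 100, n₀ = 276, n = 376; a·n₀/n = 74·276/376 = 54.3191; c·n₁/n = 119·100/376 = 31.6489
Stratum 3 (Site C): n₁ = 115, n₀ = 254, n = 369; a·n₀/n = 12·254/369 = 8.2602; c·n₁/n = 22·115/369 = 6.8564
RR_MH = (93.5308 + 54.3191 + 8.2602) / (73.4962 + 31.6489 + 6.8564) = 156.1101 / 112.0015 = 1.39382

1.394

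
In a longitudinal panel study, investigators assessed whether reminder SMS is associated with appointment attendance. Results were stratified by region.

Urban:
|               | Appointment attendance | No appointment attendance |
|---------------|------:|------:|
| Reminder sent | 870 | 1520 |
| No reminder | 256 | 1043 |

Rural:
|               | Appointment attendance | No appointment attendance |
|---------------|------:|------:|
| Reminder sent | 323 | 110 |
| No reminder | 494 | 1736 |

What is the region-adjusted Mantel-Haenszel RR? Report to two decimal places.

2.34

RR_MH = Σ(aᵢ·n₀ᵢ/nᵢ) / Σ(cᵢ·n₁ᵢ/nᵢ), with n₁ᵢ = aᵢ+bᵢ (exposed), n₀ᵢ = cᵢ+dᵢ (unexposed), nᵢ = n₁ᵢ+n₀ᵢ.
Stratum 1 (Urban): n₁ = 2390, n₀ = 1299, n = 3689; a·n₀/n = 870·1299/3689 = 306.3513; c·n₁/n = 256·2390/3689 = 165.8552
Stratum 2 (Rural): n₁ = 433, n₀ = 2230, n = 2663; a·n₀/n = 323·2230/2663 = 270.4807; c·n₁/n = 494·433/2663 = 80.3237
RR_MH = (306.3513 + 270.4807) / (165.8552 + 80.3237) = 576.8320 / 246.1789 = 2.34314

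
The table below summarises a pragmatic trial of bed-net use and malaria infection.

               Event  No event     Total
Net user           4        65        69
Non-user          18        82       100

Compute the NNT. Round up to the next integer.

Risk in treated group = 4/69 = 0.05797; risk in control = 18/100 = 0.18000.
Absolute risk reduction = 0.18000 − 0.05797 = 0.12203
NNT = 1 / ARR = 1 / 0.12203 = 8.195 → round up → 9

9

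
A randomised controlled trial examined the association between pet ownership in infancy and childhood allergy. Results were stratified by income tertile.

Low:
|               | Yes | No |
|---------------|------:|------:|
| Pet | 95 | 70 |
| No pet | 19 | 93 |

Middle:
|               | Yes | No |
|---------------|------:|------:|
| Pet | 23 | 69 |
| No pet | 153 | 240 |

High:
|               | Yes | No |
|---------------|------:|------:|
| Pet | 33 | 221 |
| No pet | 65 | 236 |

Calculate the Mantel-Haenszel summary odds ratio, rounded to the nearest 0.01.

1.09

OR_MH = Σ(aᵢdᵢ/nᵢ) / Σ(bᵢcᵢ/nᵢ), where nᵢ is the stratum total.
Stratum 1 (Low): n = 277; a·d/n = 95·93/277 = 31.8953; b·c/n = 70·19/277 = 4.8014
Stratum 2 (Middle): n = 485; a·d/n = 23·240/485 = 11.3814; b·c/n = 69·153/485 = 21.7670
Stratum 3 (High): n = 555; a·d/n = 33·236/555 = 14.0324; b·c/n = 221·65/555 = 25.8829
OR_MH = (31.8953 + 11.3814 + 14.0324) / (4.8014 + 21.7670 + 25.8829) = 57.3092 / 52.4513 = 1.09262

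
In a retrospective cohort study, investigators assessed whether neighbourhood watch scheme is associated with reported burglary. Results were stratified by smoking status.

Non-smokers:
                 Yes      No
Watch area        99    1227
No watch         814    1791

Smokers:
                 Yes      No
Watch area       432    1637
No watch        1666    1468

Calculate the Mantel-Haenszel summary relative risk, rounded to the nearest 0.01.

RR_MH = Σ(aᵢ·n₀ᵢ/nᵢ) / Σ(cᵢ·n₁ᵢ/nᵢ), with n₁ᵢ = aᵢ+bᵢ (exposed), n₀ᵢ = cᵢ+dᵢ (unexposed), nᵢ = n₁ᵢ+n₀ᵢ.
Stratum 1 (Non-smokers): n₁ = 1326, n₀ = 2605, n = 3931; a·n₀/n = 99·2605/3931 = 65.6054; c·n₁/n = 814·1326/3931 = 274.5775
Stratum 2 (Smokers): n₁ = 2069, n₀ = 3134, n = 5203; a·n₀/n = 432·3134/5203 = 260.2130; c·n₁/n = 1666·2069/5203 = 662.4936
RR_MH = (65.6054 + 260.2130) / (274.5775 + 662.4936) = 325.8184 / 937.0710 = 0.34770

0.35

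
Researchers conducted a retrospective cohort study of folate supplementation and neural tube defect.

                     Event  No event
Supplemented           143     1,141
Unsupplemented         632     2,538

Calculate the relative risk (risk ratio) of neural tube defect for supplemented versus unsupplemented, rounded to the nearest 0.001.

0.559

Cells: a = 143, b = 1141, c = 632, d = 2538.
Risk in exposed = 143/1284 = 0.11137; risk in unexposed = 632/3170 = 0.19937.
RR = 0.11137 / 0.19937 = 0.55862
The risk is 44% lower among the exposed than among the unexposed.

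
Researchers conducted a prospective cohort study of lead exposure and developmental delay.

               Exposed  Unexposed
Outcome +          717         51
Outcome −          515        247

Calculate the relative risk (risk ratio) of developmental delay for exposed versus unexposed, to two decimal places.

3.40

Reading the table with exposure as columns: a = 717 (Exposed, case), b = 515 (Exposed, non-case), c = 51 (Unexposed, case), d = 247.
Risk in exposed = 717/1232 = 0.58198; risk in unexposed = 51/298 = 0.17114.
RR = 0.58198 / 0.17114 = 3.40059
The risk among the exposed is 3.40 times that among the unexposed.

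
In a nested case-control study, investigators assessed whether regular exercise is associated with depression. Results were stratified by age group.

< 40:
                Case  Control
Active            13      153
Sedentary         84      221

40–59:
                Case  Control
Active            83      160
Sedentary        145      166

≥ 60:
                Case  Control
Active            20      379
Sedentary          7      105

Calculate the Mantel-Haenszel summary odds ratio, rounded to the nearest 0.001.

OR_MH = Σ(aᵢdᵢ/nᵢ) / Σ(bᵢcᵢ/nᵢ), where nᵢ is the stratum total.
Stratum 1 (< 40): n = 471; a·d/n = 13·221/471 = 6.0998; b·c/n = 153·84/471 = 27.2866
Stratum 2 (40–59): n = 554; a·d/n = 83·166/554 = 24.8700; b·c/n = 160·145/554 = 41.8773
Stratum 3 (≥ 60): n = 511; a·d/n = 20·105/511 = 4.1096; b·c/n = 379·7/511 = 5.1918
OR_MH = (6.0998 + 24.8700 + 4.1096) / (27.2866 + 41.8773 + 5.1918) = 35.0794 / 74.3557 = 0.47178

0.472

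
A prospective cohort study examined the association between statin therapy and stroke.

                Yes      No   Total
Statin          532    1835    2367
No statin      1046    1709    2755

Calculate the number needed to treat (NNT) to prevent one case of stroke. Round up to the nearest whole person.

Risk in treated group = 532/2367 = 0.22476; risk in control = 1046/2755 = 0.37967.
Absolute risk reduction = 0.37967 − 0.22476 = 0.15492
NNT = 1 / ARR = 1 / 0.15492 = 6.455 → round up → 7

7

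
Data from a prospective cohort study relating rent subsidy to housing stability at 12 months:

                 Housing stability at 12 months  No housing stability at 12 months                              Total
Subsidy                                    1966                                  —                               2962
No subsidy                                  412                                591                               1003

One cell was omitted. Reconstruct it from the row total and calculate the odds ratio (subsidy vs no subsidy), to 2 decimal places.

2.83

The missing cell is in the exposed row: 2962 − 1966 = 996.
So a = 1966, b = 996, c = 412, d = 591.
OR = (a·d)/(b·c) = (1966 × 591) / (996 × 412) = 1161906 / 410352 = 2.83149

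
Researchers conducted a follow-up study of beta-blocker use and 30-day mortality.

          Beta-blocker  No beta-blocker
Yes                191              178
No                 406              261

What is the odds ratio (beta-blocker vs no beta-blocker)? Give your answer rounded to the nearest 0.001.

Reading the table with exposure as columns: a = 191 (Beta-blocker, case), b = 406 (Beta-blocker, non-case), c = 178 (No beta-blocker, case), d = 261.
OR = (a·d)/(b·c) = (191 × 261) / (406 × 178) = 49851 / 72268 = 0.68981
Exposure is associated with lower odds of 30-day mortality (OR = 0.69 < 1).

0.690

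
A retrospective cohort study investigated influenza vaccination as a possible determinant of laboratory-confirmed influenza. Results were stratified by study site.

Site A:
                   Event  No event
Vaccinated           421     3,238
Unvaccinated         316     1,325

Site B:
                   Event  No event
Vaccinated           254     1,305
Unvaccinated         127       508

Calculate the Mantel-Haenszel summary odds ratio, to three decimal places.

OR_MH = Σ(aᵢdᵢ/nᵢ) / Σ(bᵢcᵢ/nᵢ), where nᵢ is the stratum total.
Stratum 1 (Site A): n = 5300; a·d/n = 421·1325/5300 = 105.2500; b·c/n = 3238·316/5300 = 193.0581
Stratum 2 (Site B): n = 2194; a·d/n = 254·508/2194 = 58.8113; b·c/n = 1305·127/2194 = 75.5401
OR_MH = (105.2500 + 58.8113) / (193.0581 + 75.5401) = 164.0613 / 268.5982 = 0.61081

0.611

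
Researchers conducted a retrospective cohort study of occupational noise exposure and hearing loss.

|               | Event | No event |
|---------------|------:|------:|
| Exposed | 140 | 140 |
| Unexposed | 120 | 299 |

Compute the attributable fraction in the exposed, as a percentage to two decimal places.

Cells: a = 140, b = 140, c = 120, d = 299.
Risk in exposed = 140/280 = 0.50000; risk in unexposed = 120/419 = 0.28640.
RR = 0.50000/0.28640 = 1.74583
AR% = (RR − 1)/RR × 100 = (1.74583 − 1)/1.74583 × 100 = 42.7208%

42.72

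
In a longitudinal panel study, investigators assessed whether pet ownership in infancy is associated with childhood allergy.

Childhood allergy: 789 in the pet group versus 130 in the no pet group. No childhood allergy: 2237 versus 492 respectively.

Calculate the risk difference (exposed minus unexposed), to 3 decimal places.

From the description: a = 789, b = 2237, c = 130, d = 492.
Risk in exposed = 789/3026 = 0.260740; risk in unexposed = 130/622 = 0.209003.
Risk difference = 0.260740 − 0.209003 = 0.051737

0.052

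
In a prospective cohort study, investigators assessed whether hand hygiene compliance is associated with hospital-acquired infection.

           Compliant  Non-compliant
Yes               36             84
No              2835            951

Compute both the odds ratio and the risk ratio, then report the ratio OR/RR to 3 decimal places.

0.931

Reading the table with exposure as columns: a = 36 (Compliant, case), b = 2835 (Compliant, non-case), c = 84 (Non-compliant, case), d = 951.
OR = (36·951)/(2835·84) = 34236/238140 = 0.14376
Risk in exposed = 36/2871 = 0.01254; risk in unexposed = 84/1035 = 0.08116; RR = 0.15450
OR/RR = 0.14376 / 0.15450 = 0.93051
The outcome is rare in both groups, so OR ≈ RR (ratio near 1).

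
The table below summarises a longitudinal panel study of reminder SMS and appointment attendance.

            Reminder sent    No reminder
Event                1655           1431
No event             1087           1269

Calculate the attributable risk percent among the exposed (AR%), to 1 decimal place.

12.2

Reading the table with exposure as columns: a = 1655 (Reminder sent, case), b = 1087 (Reminder sent, non-case), c = 1431 (No reminder, case), d = 1269.
Risk in exposed = 1655/2742 = 0.60357; risk in unexposed = 1431/2700 = 0.53000.
RR = 0.60357/0.53000 = 1.13882
AR% = (RR − 1)/RR × 100 = (1.13882 − 1)/1.13882 × 100 = 12.1897%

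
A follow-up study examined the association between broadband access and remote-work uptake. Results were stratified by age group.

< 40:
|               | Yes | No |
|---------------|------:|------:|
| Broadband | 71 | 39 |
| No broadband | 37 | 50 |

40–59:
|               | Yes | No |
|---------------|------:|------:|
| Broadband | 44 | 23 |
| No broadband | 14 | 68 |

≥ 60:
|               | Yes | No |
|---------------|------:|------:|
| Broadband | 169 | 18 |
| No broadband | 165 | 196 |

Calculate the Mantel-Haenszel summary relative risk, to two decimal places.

2.00

RR_MH = Σ(aᵢ·n₀ᵢ/nᵢ) / Σ(cᵢ·n₁ᵢ/nᵢ), with n₁ᵢ = aᵢ+bᵢ (exposed), n₀ᵢ = cᵢ+dᵢ (unexposed), nᵢ = n₁ᵢ+n₀ᵢ.
Stratum 1 (< 40): n₁ = 110, n₀ = 87, n = 197; a·n₀/n = 71·87/197 = 31.3553; c·n₁/n = 37·110/197 = 20.6599
Stratum 2 (40–59): n₁ = 67, n₀ = 82, n = 149; a·n₀/n = 44·82/149 = 24.2148; c·n₁/n = 14·67/149 = 6.2953
Stratum 3 (≥ 60): n₁ = 187, n₀ = 361, n = 548; a·n₀/n = 169·361/548 = 111.3303; c·n₁/n = 165·187/548 = 56.3047
RR_MH = (31.3553 + 24.2148 + 111.3303) / (20.6599 + 6.2953 + 56.3047) = 166.9004 / 83.2599 = 2.00457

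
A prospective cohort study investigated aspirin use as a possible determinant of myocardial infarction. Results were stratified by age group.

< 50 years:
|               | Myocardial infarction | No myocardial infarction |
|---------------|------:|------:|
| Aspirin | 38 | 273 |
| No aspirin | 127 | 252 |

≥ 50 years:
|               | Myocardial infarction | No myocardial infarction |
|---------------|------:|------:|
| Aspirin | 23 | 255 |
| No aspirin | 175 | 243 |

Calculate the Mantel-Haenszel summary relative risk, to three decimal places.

RR_MH = Σ(aᵢ·n₀ᵢ/nᵢ) / Σ(cᵢ·n₁ᵢ/nᵢ), with n₁ᵢ = aᵢ+bᵢ (exposed), n₀ᵢ = cᵢ+dᵢ (unexposed), nᵢ = n₁ᵢ+n₀ᵢ.
Stratum 1 (< 50 years): n₁ = 311, n₀ = 379, n = 690; a·n₀/n = 38·379/690 = 20.8725; c·n₁/n = 127·311/690 = 57.2420
Stratum 2 (≥ 50 years): n₁ = 278, n₀ = 418, n = 696; a·n₀/n = 23·418/696 = 13.8132; c·n₁/n = 175·278/696 = 69.8994
RR_MH = (20.8725 + 13.8132) / (57.2420 + 69.8994) = 34.6857 / 127.1415 = 0.27281

0.273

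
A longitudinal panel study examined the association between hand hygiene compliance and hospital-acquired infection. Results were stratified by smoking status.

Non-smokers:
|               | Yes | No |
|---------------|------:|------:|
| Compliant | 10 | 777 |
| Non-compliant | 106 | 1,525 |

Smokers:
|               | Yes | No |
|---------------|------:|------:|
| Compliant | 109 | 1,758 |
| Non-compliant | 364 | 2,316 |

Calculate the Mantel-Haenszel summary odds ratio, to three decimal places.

OR_MH = Σ(aᵢdᵢ/nᵢ) / Σ(bᵢcᵢ/nᵢ), where nᵢ is the stratum total.
Stratum 1 (Non-smokers): n = 2418; a·d/n = 10·1525/2418 = 6.3069; b·c/n = 777·106/2418 = 34.0620
Stratum 2 (Smokers): n = 4547; a·d/n = 109·2316/4547 = 55.5188; b·c/n = 1758·364/4547 = 140.7328
OR_MH = (6.3069 + 55.5188) / (34.0620 + 140.7328) = 61.8257 / 174.7948 = 0.35370

0.354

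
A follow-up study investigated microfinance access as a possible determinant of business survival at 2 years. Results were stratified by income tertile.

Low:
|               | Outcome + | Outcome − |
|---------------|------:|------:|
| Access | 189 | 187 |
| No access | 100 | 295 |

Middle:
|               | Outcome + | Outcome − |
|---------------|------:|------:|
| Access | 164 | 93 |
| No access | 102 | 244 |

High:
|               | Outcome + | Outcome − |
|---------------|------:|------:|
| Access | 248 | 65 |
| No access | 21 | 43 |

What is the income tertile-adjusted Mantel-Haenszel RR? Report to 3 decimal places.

2.125

RR_MH = Σ(aᵢ·n₀ᵢ/nᵢ) / Σ(cᵢ·n₁ᵢ/nᵢ), with n₁ᵢ = aᵢ+bᵢ (exposed), n₀ᵢ = cᵢ+dᵢ (unexposed), nᵢ = n₁ᵢ+n₀ᵢ.
Stratum 1 (Low): n₁ = 376, n₀ = 395, n = 771; a·n₀/n = 189·395/771 = 96.8288; c·n₁/n = 100·376/771 = 48.7678
Stratum 2 (Middle): n₁ = 257, n₀ = 346, n = 603; a·n₀/n = 164·346/603 = 94.1028; c·n₁/n = 102·257/603 = 43.4726
Stratum 3 (High): n₁ = 313, n₀ = 64, n = 377; a·n₀/n = 248·64/377 = 42.1008; c·n₁/n = 21·313/377 = 17.4350
RR_MH = (96.8288 + 94.1028 + 42.1008) / (48.7678 + 43.4726 + 17.4350) = 233.0324 / 109.6755 = 2.12474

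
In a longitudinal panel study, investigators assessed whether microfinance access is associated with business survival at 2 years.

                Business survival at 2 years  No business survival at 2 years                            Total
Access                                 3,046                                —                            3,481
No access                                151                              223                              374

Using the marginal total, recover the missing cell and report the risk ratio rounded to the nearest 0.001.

2.167

The missing cell is in the exposed row: 3481 − 3046 = 435.
So a = 3046, b = 435, c = 151, d = 223.
RR = [a/(a+b)] / [c/(c+d)] = (3046/3481) / (151/374) = 0.87504/0.40374 = 2.16731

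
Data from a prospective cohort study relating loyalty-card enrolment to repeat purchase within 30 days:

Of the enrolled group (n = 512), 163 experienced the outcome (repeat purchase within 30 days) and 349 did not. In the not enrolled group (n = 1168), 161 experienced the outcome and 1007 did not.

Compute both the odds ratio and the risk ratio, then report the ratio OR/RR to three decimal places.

1.265

From the description: a = 163, b = 349, c = 161, d = 1007.
OR = (163·1007)/(349·161) = 164141/56189 = 2.92123
Risk in exposed = 163/512 = 0.31836; risk in unexposed = 161/1168 = 0.13784; RR = 2.30959
OR/RR = 2.92123 / 2.30959 = 1.26483
The outcome is not rare, so the OR lies further from 1 than the RR.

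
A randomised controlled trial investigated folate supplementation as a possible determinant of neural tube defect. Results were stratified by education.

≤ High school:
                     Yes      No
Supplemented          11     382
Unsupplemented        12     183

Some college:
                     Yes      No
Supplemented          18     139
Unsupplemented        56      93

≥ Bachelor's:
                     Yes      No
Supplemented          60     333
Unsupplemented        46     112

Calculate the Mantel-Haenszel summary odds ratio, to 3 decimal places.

OR_MH = Σ(aᵢdᵢ/nᵢ) / Σ(bᵢcᵢ/nᵢ), where nᵢ is the stratum total.
Stratum 1 (≤ High school): n = 588; a·d/n = 11·183/588 = 3.4235; b·c/n = 382·12/588 = 7.7959
Stratum 2 (Some college): n = 306; a·d/n = 18·93/306 = 5.4706; b·c/n = 139·56/306 = 25.4379
Stratum 3 (≥ Bachelor's): n = 551; a·d/n = 60·112/551 = 12.1960; b·c/n = 333·46/551 = 27.8004
OR_MH = (3.4235 + 5.4706 + 12.1960) / (7.7959 + 25.4379 + 27.8004) = 21.0901 / 61.0342 = 0.34555

0.346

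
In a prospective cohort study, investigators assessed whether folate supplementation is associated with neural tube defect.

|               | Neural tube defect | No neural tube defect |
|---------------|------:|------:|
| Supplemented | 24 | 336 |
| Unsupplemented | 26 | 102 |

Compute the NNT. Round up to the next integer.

Risk in treated group = 24/360 = 0.06667; risk in control = 26/128 = 0.20312.
Absolute risk reduction = 0.20312 − 0.06667 = 0.13646
NNT = 1 / ARR = 1 / 0.13646 = 7.328 → round up → 8

8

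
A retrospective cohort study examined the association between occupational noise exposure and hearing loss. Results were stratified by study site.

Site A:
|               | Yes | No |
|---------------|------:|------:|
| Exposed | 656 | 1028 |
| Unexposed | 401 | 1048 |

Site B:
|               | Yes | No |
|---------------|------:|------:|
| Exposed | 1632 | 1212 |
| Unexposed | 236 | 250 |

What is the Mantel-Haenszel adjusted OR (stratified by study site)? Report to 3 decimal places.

1.572

OR_MH = Σ(aᵢdᵢ/nᵢ) / Σ(bᵢcᵢ/nᵢ), where nᵢ is the stratum total.
Stratum 1 (Site A): n = 3133; a·d/n = 656·1048/3133 = 219.4344; b·c/n = 1028·401/3133 = 131.5761
Stratum 2 (Site B): n = 3330; a·d/n = 1632·250/3330 = 122.5225; b·c/n = 1212·236/3330 = 85.8955
OR_MH = (219.4344 + 122.5225) / (131.5761 + 85.8955) = 341.9569 / 217.4716 = 1.57242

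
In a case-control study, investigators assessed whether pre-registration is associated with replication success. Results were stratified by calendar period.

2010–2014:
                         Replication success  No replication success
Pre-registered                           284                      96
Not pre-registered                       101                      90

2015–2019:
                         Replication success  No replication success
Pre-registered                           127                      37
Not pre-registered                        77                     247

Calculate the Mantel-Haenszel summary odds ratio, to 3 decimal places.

OR_MH = Σ(aᵢdᵢ/nᵢ) / Σ(bᵢcᵢ/nᵢ), where nᵢ is the stratum total.
Stratum 1 (2010–2014): n = 571; a·d/n = 284·90/571 = 44.7636; b·c/n = 96·101/571 = 16.9807
Stratum 2 (2015–2019): n = 488; a·d/n = 127·247/488 = 64.2807; b·c/n = 37·77/488 = 5.8381
OR_MH = (44.7636 + 64.2807) / (16.9807 + 5.8381) = 109.0443 / 22.8189 = 4.77869

4.779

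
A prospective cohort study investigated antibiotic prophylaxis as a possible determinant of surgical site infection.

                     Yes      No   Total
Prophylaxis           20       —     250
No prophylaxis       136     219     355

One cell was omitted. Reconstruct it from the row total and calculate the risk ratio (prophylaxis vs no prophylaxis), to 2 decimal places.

0.21

The missing cell is in the exposed row: 250 − 20 = 230.
So a = 20, b = 230, c = 136, d = 219.
RR = [a/(a+b)] / [c/(c+d)] = (20/250) / (136/355) = 0.08000/0.38310 = 0.20882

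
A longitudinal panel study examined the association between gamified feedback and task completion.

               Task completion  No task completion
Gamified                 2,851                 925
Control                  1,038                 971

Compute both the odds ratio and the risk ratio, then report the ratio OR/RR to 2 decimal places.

1.97

Cells: a = 2851, b = 925, c = 1038, d = 971.
OR = (2851·971)/(925·1038) = 2768321/960150 = 2.88322
Risk in exposed = 2851/3776 = 0.75503; risk in unexposed = 1038/2009 = 0.51667; RR = 1.46133
OR/RR = 2.88322 / 1.46133 = 1.97301
The outcome is not rare, so the OR lies further from 1 than the RR.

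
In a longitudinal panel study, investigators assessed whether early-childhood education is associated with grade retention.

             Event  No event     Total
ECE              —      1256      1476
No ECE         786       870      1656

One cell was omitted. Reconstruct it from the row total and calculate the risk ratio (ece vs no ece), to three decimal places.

The missing cell is in the exposed row: 1476 − 1256 = 220.
So a = 220, b = 1256, c = 786, d = 870.
RR = [a/(a+b)] / [c/(c+d)] = (220/1476) / (786/1656) = 0.14905/0.47464 = 0.31403

0.314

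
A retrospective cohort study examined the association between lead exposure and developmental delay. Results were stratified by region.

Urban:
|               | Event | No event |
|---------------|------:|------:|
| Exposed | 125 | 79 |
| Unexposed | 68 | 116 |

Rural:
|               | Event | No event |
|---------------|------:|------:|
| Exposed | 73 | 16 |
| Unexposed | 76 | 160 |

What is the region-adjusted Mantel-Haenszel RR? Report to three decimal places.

1.985

RR_MH = Σ(aᵢ·n₀ᵢ/nᵢ) / Σ(cᵢ·n₁ᵢ/nᵢ), with n₁ᵢ = aᵢ+bᵢ (exposed), n₀ᵢ = cᵢ+dᵢ (unexposed), nᵢ = n₁ᵢ+n₀ᵢ.
Stratum 1 (Urban): n₁ = 204, n₀ = 184, n = 388; a·n₀/n = 125·184/388 = 59.2784; c·n₁/n = 68·204/388 = 35.7526
Stratum 2 (Rural): n₁ = 89, n₀ = 236, n = 325; a·n₀/n = 73·236/325 = 53.0092; c·n₁/n = 76·89/325 = 20.8123
RR_MH = (59.2784 + 53.0092) / (35.7526 + 20.8123) = 112.2876 / 56.5649 = 1.98511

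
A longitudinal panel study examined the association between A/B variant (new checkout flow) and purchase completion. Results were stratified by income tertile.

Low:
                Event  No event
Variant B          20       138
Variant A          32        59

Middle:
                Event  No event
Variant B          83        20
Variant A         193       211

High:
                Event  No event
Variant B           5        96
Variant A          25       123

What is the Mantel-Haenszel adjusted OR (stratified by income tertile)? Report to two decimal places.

1.19

OR_MH = Σ(aᵢdᵢ/nᵢ) / Σ(bᵢcᵢ/nᵢ), where nᵢ is the stratum total.
Stratum 1 (Low): n = 249; a·d/n = 20·59/249 = 4.7390; b·c/n = 138·32/249 = 17.7349
Stratum 2 (Middle): n = 507; a·d/n = 83·211/507 = 34.5424; b·c/n = 20·193/507 = 7.6134
Stratum 3 (High): n = 249; a·d/n = 5·123/249 = 2.4699; b·c/n = 96·25/249 = 9.6386
OR_MH = (4.7390 + 34.5424 + 2.4699) / (17.7349 + 7.6134 + 9.6386) = 41.7512 / 34.9869 = 1.19334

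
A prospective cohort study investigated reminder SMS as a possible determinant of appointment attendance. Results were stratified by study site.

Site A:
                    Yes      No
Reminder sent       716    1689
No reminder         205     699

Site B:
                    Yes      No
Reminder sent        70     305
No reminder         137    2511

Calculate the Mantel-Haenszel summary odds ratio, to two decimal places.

1.77

OR_MH = Σ(aᵢdᵢ/nᵢ) / Σ(bᵢcᵢ/nᵢ), where nᵢ is the stratum total.
Stratum 1 (Site A): n = 3309; a·d/n = 716·699/3309 = 151.2493; b·c/n = 1689·205/3309 = 104.6374
Stratum 2 (Site B): n = 3023; a·d/n = 70·2511/3023 = 58.1442; b·c/n = 305·137/3023 = 13.8224
OR_MH = (151.2493 + 58.1442) / (104.6374 + 13.8224) = 209.3935 / 118.4597 = 1.76764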